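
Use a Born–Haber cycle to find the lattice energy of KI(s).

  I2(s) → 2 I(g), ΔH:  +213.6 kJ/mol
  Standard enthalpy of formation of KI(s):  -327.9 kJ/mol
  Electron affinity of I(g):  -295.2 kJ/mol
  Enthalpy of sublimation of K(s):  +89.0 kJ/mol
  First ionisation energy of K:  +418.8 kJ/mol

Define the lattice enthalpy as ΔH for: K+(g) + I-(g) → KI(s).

ΔHf° = 1·ΔHsub + 1·(ΣIE) + 1/2·D(I2) + 1·EA + U
-327.9 = 1·(+89.0) + 1·(+418.8) + 1/2·(+213.6) + 1·(-295.2) + U
U = -327.9 − (+319.4) = -647.3 kJ/mol

U = -647.3 kJ/mol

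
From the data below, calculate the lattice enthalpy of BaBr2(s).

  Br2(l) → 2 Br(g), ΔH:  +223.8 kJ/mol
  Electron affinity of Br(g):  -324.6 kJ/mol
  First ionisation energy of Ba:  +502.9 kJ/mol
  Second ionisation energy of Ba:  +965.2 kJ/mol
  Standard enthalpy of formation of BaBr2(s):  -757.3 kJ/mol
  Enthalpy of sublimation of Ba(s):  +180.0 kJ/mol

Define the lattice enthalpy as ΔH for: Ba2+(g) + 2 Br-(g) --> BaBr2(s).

ΔHf° = 1·ΔHsub + 1·(ΣIE) + 1·D(Br2) + 2·EA + U
-757.3 = 1·(+180.0) + 1·(+1468.1) + 1·(+223.8) + 2·(-324.6) + U
U = -757.3 − (+1222.7) = -1980.0 kJ/mol

U = -1980.0 kJ/mol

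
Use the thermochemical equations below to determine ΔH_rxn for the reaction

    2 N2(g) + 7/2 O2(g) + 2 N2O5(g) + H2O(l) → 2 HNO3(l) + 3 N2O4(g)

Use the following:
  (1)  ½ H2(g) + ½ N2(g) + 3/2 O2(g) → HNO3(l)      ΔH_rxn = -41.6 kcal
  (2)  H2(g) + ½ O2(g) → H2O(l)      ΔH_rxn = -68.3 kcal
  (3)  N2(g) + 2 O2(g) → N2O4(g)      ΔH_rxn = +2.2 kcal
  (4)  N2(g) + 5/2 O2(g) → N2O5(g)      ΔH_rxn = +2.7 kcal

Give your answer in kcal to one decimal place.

(1) × 2 (×2 to match 2 HNO3(l) in the target): (2)·(-41.6) = -83.2 kcal
(2) reversed (H2O(l) must end up as a reactant): +68.3 kcal
(3) × 3 (×3 to match 3 N2O4(g) in the target): (3)·(+2.2) = +6.6 kcal
(4) reversed and × 2 (reverse to put N2O5(g) on the reactant side; ×2 to match 2 N2O5(g) in the target): (-2)·(+2.7) = -5.4 kcal
By Hess's law, ΔH_rxn = (-83.2) + (+68.3) + (+6.6) + (-5.4) = -13.7 kcal

ΔH_rxn = -13.7 kcal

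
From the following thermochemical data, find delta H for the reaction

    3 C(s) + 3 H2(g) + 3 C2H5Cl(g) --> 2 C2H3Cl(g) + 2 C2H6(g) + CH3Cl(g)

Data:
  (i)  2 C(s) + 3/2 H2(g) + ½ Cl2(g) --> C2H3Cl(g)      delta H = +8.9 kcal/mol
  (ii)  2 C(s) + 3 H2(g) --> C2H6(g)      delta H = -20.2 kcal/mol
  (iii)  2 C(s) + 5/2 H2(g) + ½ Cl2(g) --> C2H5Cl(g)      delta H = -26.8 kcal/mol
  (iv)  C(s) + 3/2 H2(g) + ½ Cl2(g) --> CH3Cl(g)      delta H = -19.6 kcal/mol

(i) × 2 (×2 to match 2 C2H3Cl(g) in the target): (2)·(+8.9) = +17.8 kcal/mol
(ii) × 2 (×2 to match 2 C2H6(g) in the target): (2)·(-20.2) = -40.4 kcal/mol
(iii) reversed and × 3 (reverse to put C2H5Cl(g) on the reactant side; scale by 3 for the 3 C2H5Cl(g)): (-3)·(-26.8) = +80.4 kcal/mol
(iv) as written (CH3Cl(g) already on the product side): -19.6 kcal/mol
delta H = (+17.8) + (-40.4) + (+80.4) + (-19.6) = 38.2 kcal/mol

delta H = 38.2 kcal/mol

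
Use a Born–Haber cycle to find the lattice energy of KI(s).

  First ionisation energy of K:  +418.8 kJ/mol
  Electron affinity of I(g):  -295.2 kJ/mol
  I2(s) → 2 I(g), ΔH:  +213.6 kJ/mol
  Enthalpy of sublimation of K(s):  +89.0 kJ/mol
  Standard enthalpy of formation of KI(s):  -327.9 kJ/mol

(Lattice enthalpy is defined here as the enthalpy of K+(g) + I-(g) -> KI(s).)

U = -647.3 kJ/mol

ΔHf° = 1·ΔHsub + 1·(ΣIE) + 1/2·D(I2) + 1·EA + U
-327.9 = 1·(+89.0) + 1·(+418.8) + 1/2·(+213.6) + 1·(-295.2) + U
U = -327.9 − (+319.4) = -647.3 kJ/mol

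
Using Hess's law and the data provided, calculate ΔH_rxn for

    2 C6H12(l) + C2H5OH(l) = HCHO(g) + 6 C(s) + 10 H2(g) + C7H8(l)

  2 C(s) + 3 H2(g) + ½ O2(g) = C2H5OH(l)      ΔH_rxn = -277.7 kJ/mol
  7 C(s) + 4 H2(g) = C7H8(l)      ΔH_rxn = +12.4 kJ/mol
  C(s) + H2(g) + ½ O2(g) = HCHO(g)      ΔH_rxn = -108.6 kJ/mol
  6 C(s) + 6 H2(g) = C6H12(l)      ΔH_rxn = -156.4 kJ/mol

equation 1 reversed (C2H5OH(l) must end up as a reactant): +277.7 kJ/mol
equation 2 as written (C7H8(l) already on the product side): +12.4 kJ/mol
equation 3 as written (HCHO(g) already on the product side): -108.6 kJ/mol
equation 4 reversed and × 2 (C6H12(l) must end up as a reactant; ×2 to match 2 C6H12(l) in the target): (-2)·(-156.4) = +312.8 kJ/mol
Since enthalpy is a state function, ΔH_rxn = (-1)·(-277.7) + (1)·(+12.4) + (1)·(-108.6) + (-2)·(-156.4) = 494.3 kJ/mol

ΔH_rxn = 494.3 kJ/mol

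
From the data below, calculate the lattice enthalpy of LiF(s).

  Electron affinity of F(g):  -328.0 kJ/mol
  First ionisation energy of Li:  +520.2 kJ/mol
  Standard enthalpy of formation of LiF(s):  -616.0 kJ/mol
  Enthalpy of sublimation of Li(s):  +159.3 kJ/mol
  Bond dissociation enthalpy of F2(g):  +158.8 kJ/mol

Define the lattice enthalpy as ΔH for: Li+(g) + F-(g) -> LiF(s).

U = -1046.9 kJ/mol

ΔHf° = 1·ΔHsub + 1·(ΣIE) + 1/2·D(F2) + 1·EA + U
-616.0 = 1·(+159.3) + 1·(+520.2) + 1/2·(+158.8) + 1·(-328.0) + U
U = -616.0 − (+430.9) = -1046.9 kJ/mol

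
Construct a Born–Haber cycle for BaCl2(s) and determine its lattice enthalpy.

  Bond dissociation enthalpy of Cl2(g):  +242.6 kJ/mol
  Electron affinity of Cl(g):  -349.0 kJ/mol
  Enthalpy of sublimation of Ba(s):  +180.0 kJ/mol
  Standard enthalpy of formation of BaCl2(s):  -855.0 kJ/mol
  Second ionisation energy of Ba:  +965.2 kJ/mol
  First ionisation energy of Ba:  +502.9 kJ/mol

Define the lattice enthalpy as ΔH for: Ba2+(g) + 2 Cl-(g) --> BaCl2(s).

ΔHf° = 1·ΔHsub + 1·(ΣIE) + 1·D(Cl2) + 2·EA + U
-855.0 = 1·(+180.0) + 1·(+1468.1) + 1·(+242.6) + 2·(-349.0) + U
U = -855.0 − (+1192.7) = -2047.7 kJ/mol

U = -2047.7 kJ/mol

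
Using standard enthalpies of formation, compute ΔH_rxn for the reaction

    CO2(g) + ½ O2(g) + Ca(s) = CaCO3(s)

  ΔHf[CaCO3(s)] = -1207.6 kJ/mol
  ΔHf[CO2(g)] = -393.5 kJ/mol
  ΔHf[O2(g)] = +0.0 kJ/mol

ΔH_rxn = -814.1 kJ/mol

Products: 1·(-1207.6) = -1207.6
Reactants: 1·(-393.5) + 1/2·(+0.0) + 1·(+0.0) = -393.5
ΔH_rxn = (-1207.6) − (-393.5) = -814.1 kJ/mol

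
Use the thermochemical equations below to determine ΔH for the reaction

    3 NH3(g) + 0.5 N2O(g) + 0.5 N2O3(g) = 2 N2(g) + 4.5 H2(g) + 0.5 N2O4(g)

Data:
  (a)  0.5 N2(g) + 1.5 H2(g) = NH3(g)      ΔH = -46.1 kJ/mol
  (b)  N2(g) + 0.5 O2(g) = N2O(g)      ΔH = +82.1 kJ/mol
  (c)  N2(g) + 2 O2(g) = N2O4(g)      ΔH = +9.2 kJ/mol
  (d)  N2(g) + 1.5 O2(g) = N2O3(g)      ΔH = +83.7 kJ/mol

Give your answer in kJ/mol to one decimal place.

(a) reversed and × 3: (-3)·(-46.1) = +138.3 kJ/mol
(b) reversed and × 1/2: (-1/2)·(+82.1) = -41.05 kJ/mol
(c) × 1/2: (1/2)·(+9.2) = +4.6 kJ/mol
(d) reversed and × 1/2: (-1/2)·(+83.7) = -41.85 kJ/mol
Summing the manipulated equations, ΔH = (-3)·(-46.1) + (-1/2)·(+82.1) + (1/2)·(+9.2) + (-1/2)·(+83.7) = 60.0 kJ/mol

ΔH = 60.0 kJ/mol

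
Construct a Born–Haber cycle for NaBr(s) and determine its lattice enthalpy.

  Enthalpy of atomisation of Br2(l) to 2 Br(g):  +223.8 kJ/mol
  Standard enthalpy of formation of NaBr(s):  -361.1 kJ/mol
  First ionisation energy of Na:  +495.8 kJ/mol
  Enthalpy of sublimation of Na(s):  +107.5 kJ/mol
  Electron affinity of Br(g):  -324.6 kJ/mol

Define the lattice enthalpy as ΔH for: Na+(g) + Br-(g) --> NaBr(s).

U = -751.7 kJ/mol

ΔHf° = 1·ΔHsub + 1·(ΣIE) + 1/2·D(Br2) + 1·EA + U
-361.1 = 1·(+107.5) + 1·(+495.8) + 1/2·(+223.8) + 1·(-324.6) + U
U = -361.1 − (+390.6) = -751.7 kJ/mol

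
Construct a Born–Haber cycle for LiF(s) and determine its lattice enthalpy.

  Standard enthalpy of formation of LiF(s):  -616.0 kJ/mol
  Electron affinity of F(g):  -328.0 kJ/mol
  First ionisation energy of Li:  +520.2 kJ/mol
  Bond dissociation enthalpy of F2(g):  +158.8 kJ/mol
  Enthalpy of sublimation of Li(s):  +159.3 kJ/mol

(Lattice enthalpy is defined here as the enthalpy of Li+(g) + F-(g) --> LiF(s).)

U = -1046.9 kJ/mol

ΔHf° = 1·ΔHsub + 1·(ΣIE) + 1/2·D(F2) + 1·EA + U
-616.0 = 1·(+159.3) + 1·(+520.2) + 1/2·(+158.8) + 1·(-328.0) + U
U = -616.0 − (+430.9) = -1046.9 kJ/mol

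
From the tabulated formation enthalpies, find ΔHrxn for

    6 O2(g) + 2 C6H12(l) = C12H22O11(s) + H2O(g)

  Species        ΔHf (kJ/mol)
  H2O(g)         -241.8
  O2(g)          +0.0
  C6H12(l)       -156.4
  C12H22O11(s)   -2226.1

ΔHrxn = -2155.1 kJ/mol

Products: 1·(-2226.1) + 1·(-241.8) = -2467.9
Reactants: 6·(+0.0) + 2·(-156.4) = -312.8
ΔHrxn = (-2467.9) − (-312.8) = -2155.1 kJ/mol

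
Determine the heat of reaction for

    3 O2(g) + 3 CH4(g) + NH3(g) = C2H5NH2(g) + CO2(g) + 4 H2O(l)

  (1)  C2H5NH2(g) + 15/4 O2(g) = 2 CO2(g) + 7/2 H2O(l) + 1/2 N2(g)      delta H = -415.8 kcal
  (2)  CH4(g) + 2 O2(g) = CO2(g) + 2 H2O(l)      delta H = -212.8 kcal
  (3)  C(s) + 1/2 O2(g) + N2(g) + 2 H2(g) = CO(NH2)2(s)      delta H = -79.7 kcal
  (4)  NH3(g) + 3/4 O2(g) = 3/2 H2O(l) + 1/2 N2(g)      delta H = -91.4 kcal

(1) reversed: +415.8 kcal
(2) × 3: (3)·(-212.8) = -638.4 kcal
(3): not needed.
(4) as written: -91.4 kcal
Since enthalpy is a state function, delta H = (-1)·(-415.8) + (3)·(-212.8) + (1)·(-91.4) = -314.0 kcal

delta H = -314.0 kcal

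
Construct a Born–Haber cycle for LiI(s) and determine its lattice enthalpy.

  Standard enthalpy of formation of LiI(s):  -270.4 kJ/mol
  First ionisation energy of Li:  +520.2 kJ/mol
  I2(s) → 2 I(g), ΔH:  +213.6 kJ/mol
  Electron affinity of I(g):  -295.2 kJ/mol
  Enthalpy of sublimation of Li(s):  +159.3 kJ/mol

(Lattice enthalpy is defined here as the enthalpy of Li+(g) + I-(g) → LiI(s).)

U = -761.5 kJ/mol

ΔHf° = 1·ΔHsub + 1·(ΣIE) + 1/2·D(I2) + 1·EA + U
-270.4 = 1·(+159.3) + 1·(+520.2) + 1/2·(+213.6) + 1·(-295.2) + U
U = -270.4 − (+491.1) = -761.5 kJ/mol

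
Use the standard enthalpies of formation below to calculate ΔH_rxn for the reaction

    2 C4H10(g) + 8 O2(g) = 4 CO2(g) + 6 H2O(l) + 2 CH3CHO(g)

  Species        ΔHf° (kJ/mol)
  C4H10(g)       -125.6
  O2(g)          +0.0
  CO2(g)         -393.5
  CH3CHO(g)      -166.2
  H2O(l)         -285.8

Products: 4·(-393.5) + 6·(-285.8) + 2·(-166.2) = -3621.2
Reactants: 2·(-125.6) + 8·(+0.0) = -251.2
ΔH_rxn = (-3621.2) − (-251.2) = -3370.0 kJ/mol

ΔH_rxn = -3370.0 kJ/mol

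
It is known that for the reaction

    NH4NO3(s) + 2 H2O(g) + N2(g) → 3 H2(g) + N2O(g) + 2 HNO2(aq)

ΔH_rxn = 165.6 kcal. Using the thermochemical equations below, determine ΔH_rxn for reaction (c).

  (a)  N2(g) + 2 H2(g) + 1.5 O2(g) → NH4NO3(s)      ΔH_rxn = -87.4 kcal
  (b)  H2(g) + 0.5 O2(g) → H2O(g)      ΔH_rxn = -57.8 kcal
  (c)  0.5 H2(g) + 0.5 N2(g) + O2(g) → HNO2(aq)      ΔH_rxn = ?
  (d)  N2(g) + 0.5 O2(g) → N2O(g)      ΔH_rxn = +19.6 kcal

ΔH_rxn = -28.5 kcal

(a) reversed: +87.4 kcal
(b) reversed and × 2: (-2)·(-57.8) = +115.6 kcal
(c) × 2: contributes 2·x
(d) as written: +19.6 kcal
+165.6 = (+87.4) + (+115.6) + (+19.6) + 2·x
x = (+165.6 − (+222.6)) / (2) = -28.5 kcal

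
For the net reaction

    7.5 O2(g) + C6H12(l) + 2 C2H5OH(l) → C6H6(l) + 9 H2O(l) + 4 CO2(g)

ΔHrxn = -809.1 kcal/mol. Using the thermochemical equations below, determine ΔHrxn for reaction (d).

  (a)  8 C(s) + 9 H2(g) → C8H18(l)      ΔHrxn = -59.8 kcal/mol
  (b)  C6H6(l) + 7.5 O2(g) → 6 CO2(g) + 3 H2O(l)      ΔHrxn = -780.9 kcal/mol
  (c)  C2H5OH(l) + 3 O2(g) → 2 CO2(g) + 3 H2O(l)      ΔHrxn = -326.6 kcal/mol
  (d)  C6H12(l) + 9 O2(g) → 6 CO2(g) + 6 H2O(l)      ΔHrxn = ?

ΔHrxn = -936.8 kcal/mol

(a): not needed.
(b) reversed: +780.9 kcal/mol
(c) × 2: (2)·(-326.6) = -653.2 kcal/mol
(d) as written: contributes x
-809.1 = (+780.9) + (-653.2) + x
x = (-809.1 − (+127.7)) / (1) = -936.8 kcal/mol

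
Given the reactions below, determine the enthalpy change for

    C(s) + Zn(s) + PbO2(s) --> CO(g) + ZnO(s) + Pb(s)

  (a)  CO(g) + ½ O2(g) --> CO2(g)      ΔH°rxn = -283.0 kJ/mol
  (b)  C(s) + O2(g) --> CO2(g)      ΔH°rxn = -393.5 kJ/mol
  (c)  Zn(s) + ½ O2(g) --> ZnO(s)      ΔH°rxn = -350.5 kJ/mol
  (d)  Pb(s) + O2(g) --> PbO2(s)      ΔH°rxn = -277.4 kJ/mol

(a) reversed (CO(g) must end up as a product): +283.0 kJ/mol
(b) as written (C(s) already on the reactant side): -393.5 kJ/mol
(c) as written (ZnO(s) already on the product side): -350.5 kJ/mol
(d) reversed (PbO2(s) must end up as a reactant): +277.4 kJ/mol
ΔH°rxn = (+283.0) + (-393.5) + (-350.5) + (+277.4) = -183.6 kJ/mol

ΔH°rxn = -183.6 kJ/mol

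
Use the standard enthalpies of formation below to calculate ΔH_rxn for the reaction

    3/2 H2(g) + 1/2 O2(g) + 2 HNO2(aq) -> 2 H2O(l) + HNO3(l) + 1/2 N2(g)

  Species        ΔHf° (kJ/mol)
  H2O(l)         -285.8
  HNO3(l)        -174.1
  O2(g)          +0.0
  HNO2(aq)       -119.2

ΔH_rxn = -507.3 kJ/mol

ΔH°rxn = Σ nΔHf°(products) − Σ nΔHf°(reactants).
Products: 2·(-285.8) + 1·(-174.1) + 1/2·(+0.0) = -745.7
Reactants: 3/2·(+0.0) + 1/2·(+0.0) + 2·(-119.2) = -238.4
ΔH_rxn = (-745.7) − (-238.4) = -507.3 kJ/mol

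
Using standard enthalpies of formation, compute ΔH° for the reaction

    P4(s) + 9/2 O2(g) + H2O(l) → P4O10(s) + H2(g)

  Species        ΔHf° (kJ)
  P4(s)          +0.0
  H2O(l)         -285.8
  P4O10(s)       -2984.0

ΔH° = -2698.2 kJ

ΔH°rxn = Σ nΔHf°(products) − Σ nΔHf°(reactants).
Products: 1·(-2984.0) + 1·(+0.0) = -2984.0
Reactants: 1·(+0.0) + 9/2·(+0.0) + 1·(-285.8) = -285.8
ΔH° = (-2984.0) − (-285.8) = -2698.2 kJ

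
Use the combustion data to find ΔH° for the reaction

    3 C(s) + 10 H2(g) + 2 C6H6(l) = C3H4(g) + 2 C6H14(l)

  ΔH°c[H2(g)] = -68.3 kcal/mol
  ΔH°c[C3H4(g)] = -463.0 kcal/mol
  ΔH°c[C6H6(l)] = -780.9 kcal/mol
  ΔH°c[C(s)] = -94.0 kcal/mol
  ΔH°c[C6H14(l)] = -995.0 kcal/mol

Using ΔH = Σ nΔHc°(reactants) − Σ nΔHc°(products):
= [3·(-94.0) + 10·(-68.3) + 2·(-780.9)] − [1·(-463.0) + 2·(-995.0)]
= -73.8 kcal/mol

ΔH° = -73.8 kcal/mol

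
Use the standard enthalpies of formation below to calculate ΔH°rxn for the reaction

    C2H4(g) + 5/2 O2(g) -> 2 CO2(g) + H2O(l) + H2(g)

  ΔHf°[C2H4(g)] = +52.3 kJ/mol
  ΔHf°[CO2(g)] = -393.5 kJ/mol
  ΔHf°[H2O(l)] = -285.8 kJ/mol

ΔH°rxn = -1125.1 kJ/mol

Products: 2·(-393.5) + 1·(-285.8) + 1·(+0.0) = -1072.8
Reactants: 1·(+52.3) + 5/2·(+0.0) = +52.3
ΔH°rxn = (-1072.8) − (+52.3) = -1125.1 kJ/mol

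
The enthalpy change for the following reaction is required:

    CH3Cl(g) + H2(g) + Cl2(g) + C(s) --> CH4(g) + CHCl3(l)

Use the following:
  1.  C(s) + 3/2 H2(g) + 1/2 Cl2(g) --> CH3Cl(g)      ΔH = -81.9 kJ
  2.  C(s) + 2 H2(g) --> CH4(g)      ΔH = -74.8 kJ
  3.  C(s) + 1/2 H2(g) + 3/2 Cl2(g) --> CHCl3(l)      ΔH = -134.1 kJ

eq. 1 reversed: +81.9 kJ
eq. 2 as written: -74.8 kJ
eq. 3 as written: -134.1 kJ
ΔH = (+81.9) + (-74.8) + (-134.1) = -127.0 kJ

ΔH = -127.0 kJ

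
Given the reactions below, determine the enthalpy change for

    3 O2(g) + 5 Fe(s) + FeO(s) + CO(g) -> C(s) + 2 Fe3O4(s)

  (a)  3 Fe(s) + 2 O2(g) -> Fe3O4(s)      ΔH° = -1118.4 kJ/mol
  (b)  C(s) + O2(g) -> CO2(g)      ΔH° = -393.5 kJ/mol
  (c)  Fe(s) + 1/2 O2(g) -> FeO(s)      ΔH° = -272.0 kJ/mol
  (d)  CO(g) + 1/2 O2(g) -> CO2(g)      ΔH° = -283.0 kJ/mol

(a) × 2: (2)·(-1118.4) = -2236.8 kJ/mol
(b) reversed: +393.5 kJ/mol
(c) reversed: +272.0 kJ/mol
(d) as written: -283.0 kJ/mol
Combining the equations, ΔH° = (2)·(-1118.4) + (-1)·(-393.5) + (-1)·(-272.0) + (1)·(-283.0) = -1854.3 kJ/mol

ΔH° = -1854.3 kJ/mol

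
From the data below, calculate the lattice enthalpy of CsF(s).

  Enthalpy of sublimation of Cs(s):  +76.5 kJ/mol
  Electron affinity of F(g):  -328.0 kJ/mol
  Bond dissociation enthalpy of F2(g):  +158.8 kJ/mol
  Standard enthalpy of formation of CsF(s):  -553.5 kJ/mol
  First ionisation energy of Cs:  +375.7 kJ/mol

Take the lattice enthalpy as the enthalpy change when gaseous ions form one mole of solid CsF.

ΔHf° = 1·ΔHsub + 1·(ΣIE) + 1/2·D(F2) + 1·EA + U
-553.5 = 1·(+76.5) + 1·(+375.7) + 1/2·(+158.8) + 1·(-328.0) + U
U = -553.5 − (+203.6) = -757.1 kJ/mol

U = -757.1 kJ/mol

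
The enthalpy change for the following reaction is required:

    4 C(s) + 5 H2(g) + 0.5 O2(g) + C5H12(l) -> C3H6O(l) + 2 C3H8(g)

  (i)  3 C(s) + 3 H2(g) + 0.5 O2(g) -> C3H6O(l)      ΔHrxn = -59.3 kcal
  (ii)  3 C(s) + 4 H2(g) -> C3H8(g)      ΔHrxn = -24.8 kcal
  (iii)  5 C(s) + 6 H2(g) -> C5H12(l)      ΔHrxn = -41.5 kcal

(i) as written: -59.3 kcal
(ii) × 2: (2)·(-24.8) = -49.6 kcal
(iii) reversed: +41.5 kcal
By Hess's law, ΔHrxn = (1)·(-59.3) + (2)·(-24.8) + (-1)·(-41.5) = -67.4 kcal

ΔHrxn = -67.4 kcal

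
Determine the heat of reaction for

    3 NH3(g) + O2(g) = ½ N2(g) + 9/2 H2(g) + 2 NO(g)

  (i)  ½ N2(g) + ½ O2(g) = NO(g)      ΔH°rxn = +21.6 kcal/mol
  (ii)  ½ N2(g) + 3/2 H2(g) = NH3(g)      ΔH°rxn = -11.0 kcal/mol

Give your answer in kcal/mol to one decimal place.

(i) × 2 (scale by 2 for the 2 NO(g)): (2)·(+21.6) = +43.2 kcal/mol
(ii) reversed and × 3 (NH3(g) must end up as a reactant; ×3 to match 3 NH3(g) in the target): (-3)·(-11.0) = +33.0 kcal/mol
Summing the manipulated equations, ΔH°rxn = (2)·(+21.6) + (-3)·(-11.0) = 76.2 kcal/mol

ΔH°rxn = 76.2 kcal/mol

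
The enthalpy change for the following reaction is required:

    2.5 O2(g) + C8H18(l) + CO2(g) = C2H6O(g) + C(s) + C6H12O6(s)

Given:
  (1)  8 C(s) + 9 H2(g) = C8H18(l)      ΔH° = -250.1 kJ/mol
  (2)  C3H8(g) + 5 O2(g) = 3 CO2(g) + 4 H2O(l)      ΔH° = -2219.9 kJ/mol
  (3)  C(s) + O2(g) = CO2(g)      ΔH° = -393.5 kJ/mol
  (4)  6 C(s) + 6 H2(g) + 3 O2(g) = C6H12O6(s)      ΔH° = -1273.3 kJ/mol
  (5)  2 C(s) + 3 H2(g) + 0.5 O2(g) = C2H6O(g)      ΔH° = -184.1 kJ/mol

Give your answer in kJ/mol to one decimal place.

ΔH° = -813.8 kJ/mol

(1) reversed: +250.1 kJ/mol
(2): not needed.
(3) reversed: +393.5 kJ/mol
(4) as written: -1273.3 kJ/mol
(5) as written: -184.1 kJ/mol
Summing the manipulated equations, ΔH° = (+250.1) + (+393.5) + (-1273.3) + (-184.1) = -813.8 kJ/mol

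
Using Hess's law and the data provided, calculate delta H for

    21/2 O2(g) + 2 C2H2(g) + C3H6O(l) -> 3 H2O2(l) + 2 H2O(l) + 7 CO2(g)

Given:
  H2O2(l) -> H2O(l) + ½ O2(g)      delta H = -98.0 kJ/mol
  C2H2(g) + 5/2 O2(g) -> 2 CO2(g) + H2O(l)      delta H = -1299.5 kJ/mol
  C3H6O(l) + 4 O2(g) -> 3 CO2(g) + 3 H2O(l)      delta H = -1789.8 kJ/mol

delta H = -4094.8 kJ/mol

equation 1 reversed and × 3: (-3)·(-98.0) = +294.0 kJ/mol
equation 2 × 2: (2)·(-1299.5) = -2599.0 kJ/mol
equation 3 as written: -1789.8 kJ/mol
delta H = (+294.0) + (-2599.0) + (-1789.8) = -4094.8 kJ/mol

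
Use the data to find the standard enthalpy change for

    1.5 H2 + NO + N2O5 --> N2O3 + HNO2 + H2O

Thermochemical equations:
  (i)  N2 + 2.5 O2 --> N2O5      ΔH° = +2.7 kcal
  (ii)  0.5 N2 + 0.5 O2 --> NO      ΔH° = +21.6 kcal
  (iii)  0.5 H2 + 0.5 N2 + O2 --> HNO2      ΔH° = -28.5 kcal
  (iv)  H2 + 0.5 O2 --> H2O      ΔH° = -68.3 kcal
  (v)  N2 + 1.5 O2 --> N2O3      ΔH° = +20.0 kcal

ΔH° = -101.1 kcal

(i) reversed: -2.7 kcal
(ii) reversed: -21.6 kcal
(iii) as written: -28.5 kcal
(iv) as written: -68.3 kcal
(v) as written: +20.0 kcal
Combining the equations, ΔH° = (-1)·(+2.7) + (-1)·(+21.6) + (1)·(-28.5) + (1)·(-68.3) + (1)·(+20.0) = -101.1 kcal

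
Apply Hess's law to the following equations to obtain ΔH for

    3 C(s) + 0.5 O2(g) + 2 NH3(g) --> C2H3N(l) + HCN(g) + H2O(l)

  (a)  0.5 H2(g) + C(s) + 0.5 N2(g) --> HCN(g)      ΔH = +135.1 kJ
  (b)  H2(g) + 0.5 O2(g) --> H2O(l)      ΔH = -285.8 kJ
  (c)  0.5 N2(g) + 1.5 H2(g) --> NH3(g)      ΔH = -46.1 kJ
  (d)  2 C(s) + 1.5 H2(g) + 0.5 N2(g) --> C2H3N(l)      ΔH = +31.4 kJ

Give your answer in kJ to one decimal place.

ΔH = -27.1 kJ

(a) as written: +135.1 kJ
(b) as written: -285.8 kJ
(c) reversed and × 2: (-2)·(-46.1) = +92.2 kJ
(d) as written: +31.4 kJ
By Hess's law, ΔH = (1)·(+135.1) + (1)·(-285.8) + (-2)·(-46.1) + (1)·(+31.4) = -27.1 kJ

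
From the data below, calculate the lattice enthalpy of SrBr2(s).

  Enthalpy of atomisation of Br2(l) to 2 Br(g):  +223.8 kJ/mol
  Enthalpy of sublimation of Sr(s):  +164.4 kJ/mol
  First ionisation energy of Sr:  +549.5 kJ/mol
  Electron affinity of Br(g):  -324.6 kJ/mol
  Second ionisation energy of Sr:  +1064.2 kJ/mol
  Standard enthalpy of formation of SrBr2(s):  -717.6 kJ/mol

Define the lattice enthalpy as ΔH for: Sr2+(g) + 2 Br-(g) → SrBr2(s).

U = -2070.3 kJ/mol

ΔHf° = 1·ΔHsub + 1·(ΣIE) + 1·D(Br2) + 2·EA + U
-717.6 = 1·(+164.4) + 1·(+1613.7) + 1·(+223.8) + 2·(-324.6) + U
U = -717.6 − (+1352.7) = -2070.3 kJ/mol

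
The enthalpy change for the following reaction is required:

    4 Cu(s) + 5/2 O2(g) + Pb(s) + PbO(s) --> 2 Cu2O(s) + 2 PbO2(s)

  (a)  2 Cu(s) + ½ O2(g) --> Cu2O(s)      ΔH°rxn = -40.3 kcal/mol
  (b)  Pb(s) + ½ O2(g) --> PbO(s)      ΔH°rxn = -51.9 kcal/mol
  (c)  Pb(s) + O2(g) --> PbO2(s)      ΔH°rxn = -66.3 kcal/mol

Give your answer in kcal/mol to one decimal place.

ΔH°rxn = -161.3 kcal/mol

(a) × 2: (2)·(-40.3) = -80.6 kcal/mol
(b) reversed: +51.9 kcal/mol
(c) × 2: (2)·(-66.3) = -132.6 kcal/mol
Since enthalpy is a state function, ΔH°rxn = (2)·(-40.3) + (-1)·(-51.9) + (2)·(-66.3) = -161.3 kcal/mol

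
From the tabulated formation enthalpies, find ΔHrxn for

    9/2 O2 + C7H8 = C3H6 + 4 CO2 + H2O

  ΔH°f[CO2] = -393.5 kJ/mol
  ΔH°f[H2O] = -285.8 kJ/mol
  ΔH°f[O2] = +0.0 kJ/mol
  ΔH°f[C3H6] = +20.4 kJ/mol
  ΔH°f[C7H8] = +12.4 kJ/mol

ΔHrxn = -1851.8 kJ/mol

Products: 1·(+20.4) + 4·(-393.5) + 1·(-285.8) = -1839.4
Reactants: 9/2·(+0.0) + 1·(+12.4) = +12.4
ΔHrxn = (-1839.4) − (+12.4) = -1851.8 kJ/mol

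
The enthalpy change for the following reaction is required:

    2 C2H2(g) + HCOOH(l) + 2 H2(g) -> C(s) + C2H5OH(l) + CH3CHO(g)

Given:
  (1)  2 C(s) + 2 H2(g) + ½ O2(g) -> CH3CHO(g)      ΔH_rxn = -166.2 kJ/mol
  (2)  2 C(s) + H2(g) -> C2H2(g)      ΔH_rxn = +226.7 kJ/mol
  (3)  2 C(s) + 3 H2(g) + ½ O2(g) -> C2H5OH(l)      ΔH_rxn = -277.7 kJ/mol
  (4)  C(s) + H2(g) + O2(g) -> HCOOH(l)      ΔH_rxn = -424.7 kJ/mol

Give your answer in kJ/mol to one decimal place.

(1) as written (CH3CHO(g) already on the product side): -166.2 kJ/mol
(2) reversed and × 2 (reverse to put C2H2(g) on the reactant side; ×2 to match 2 C2H2(g) in the target): (-2)·(+226.7) = -453.4 kJ/mol
(3) as written (C2H5OH(l) already on the product side): -277.7 kJ/mol
(4) reversed (reverse to put HCOOH(l) on the reactant side): +424.7 kJ/mol
Combining the equations, ΔH_rxn = (-166.2) + (-453.4) + (-277.7) + (+424.7) = -472.6 kJ/mol

ΔH_rxn = -472.6 kJ/mol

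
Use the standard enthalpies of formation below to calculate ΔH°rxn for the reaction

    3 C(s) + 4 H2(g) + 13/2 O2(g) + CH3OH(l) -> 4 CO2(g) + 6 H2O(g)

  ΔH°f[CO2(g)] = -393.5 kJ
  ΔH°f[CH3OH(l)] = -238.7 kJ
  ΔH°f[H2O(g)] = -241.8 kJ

ΔH°rxn = Σ nΔHf°(products) − Σ nΔHf°(reactants).
Products: 4·(-393.5) + 6·(-241.8) = -3024.8
Reactants: 3·(+0.0) + 4·(+0.0) + 13/2·(+0.0) + 1·(-238.7) = -238.7
ΔH°rxn = (-3024.8) − (-238.7) = -2786.1 kJ

ΔH°rxn = -2786.1 kJ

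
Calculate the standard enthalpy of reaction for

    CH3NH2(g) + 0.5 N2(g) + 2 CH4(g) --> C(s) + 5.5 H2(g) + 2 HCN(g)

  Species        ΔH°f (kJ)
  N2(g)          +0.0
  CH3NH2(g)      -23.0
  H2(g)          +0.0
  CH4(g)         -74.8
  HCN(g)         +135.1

Products: 1·(+0.0) + 11/2·(+0.0) + 2·(+135.1) = +270.2
Reactants: 1·(-23.0) + 1/2·(+0.0) + 2·(-74.8) = -172.6
ΔH_rxn = (+270.2) − (-172.6) = 442.8 kJ

ΔH_rxn = 442.8 kJ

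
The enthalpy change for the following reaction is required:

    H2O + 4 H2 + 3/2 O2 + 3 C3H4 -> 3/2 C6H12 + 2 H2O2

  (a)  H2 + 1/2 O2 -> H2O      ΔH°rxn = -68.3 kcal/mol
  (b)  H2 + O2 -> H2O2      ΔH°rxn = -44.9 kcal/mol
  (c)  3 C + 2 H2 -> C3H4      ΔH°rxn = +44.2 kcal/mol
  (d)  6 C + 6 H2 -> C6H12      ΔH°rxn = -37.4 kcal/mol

(a) reversed (H2O must end up as a reactant): +68.3 kcal/mol
(b) × 2 (scale by 2 for the 2 H2O2): (2)·(-44.9) = -89.8 kcal/mol
(c) reversed and × 3 (reverse to put C3H4 on the reactant side; scale by 3 for the 3 C3H4): (-3)·(+44.2) = -132.6 kcal/mol
(d) × 3/2 (×3/2 to match 3/2 C6H12 in the target): (3/2)·(-37.4) = -56.1 kcal/mol
ΔH°rxn = (+68.3) + (-89.8) + (-132.6) + (-56.1) = -210.2 kcal/mol

ΔH°rxn = -210.2 kcal/mol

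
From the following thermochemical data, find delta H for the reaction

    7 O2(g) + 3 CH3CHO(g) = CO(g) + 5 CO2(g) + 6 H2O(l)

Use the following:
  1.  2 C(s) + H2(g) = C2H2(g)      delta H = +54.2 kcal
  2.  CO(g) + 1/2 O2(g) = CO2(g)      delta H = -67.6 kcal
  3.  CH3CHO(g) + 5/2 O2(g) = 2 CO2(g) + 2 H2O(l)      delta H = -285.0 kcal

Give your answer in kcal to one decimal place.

eq. 1: not needed (C2H2(g) appears nowhere else).
eq. 2 reversed (reverse to put CO(g) on the product side): +67.6 kcal
eq. 3 × 3 (×3 to match 3 CH3CHO(g) in the target): (3)·(-285.0) = -855.0 kcal
delta H = (+67.6) + (-855.0) = -787.4 kcal

delta H = -787.4 kcal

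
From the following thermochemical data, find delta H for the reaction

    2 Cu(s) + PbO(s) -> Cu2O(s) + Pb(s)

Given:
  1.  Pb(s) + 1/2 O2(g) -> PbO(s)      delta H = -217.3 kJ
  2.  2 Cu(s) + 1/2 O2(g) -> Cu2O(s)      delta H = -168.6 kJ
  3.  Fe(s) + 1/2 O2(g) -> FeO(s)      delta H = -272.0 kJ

delta H = 48.7 kJ

eq. 1 reversed: +217.3 kJ
eq. 2 as written: -168.6 kJ
eq. 3: not needed.
Since enthalpy is a state function, delta H = (-1)·(-217.3) + (1)·(-168.6) = 48.7 kJ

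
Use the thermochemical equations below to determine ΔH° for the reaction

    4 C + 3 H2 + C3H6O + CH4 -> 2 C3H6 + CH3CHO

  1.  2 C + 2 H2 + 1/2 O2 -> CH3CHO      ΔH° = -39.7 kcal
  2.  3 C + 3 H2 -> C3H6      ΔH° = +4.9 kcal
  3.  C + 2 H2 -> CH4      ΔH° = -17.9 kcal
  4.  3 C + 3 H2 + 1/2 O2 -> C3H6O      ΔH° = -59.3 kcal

eq. 1 as written: -39.7 kcal
eq. 2 × 2: (2)·(+4.9) = +9.8 kcal
eq. 3 reversed: +17.9 kcal
eq. 4 reversed: +59.3 kcal
By Hess's law, ΔH° = (-39.7) + (+9.8) + (+17.9) + (+59.3) = 47.3 kcal

ΔH° = 47.3 kcal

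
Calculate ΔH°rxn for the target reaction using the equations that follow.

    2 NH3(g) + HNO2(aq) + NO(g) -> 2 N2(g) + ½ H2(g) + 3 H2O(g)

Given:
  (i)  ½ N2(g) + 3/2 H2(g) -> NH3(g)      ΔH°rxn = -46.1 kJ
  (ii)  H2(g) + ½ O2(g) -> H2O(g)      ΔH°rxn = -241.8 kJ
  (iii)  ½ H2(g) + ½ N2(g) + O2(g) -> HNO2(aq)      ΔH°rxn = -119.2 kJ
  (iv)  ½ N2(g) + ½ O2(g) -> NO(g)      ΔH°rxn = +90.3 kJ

ΔH°rxn = -604.3 kJ

(i) reversed and × 2: (-2)·(-46.1) = +92.2 kJ
(ii) × 3: (3)·(-241.8) = -725.4 kJ
(iii) reversed: +119.2 kJ
(iv) reversed: -90.3 kJ
By Hess's law, ΔH°rxn = (-2)·(-46.1) + (3)·(-241.8) + (-1)·(-119.2) + (-1)·(+90.3) = -604.3 kJ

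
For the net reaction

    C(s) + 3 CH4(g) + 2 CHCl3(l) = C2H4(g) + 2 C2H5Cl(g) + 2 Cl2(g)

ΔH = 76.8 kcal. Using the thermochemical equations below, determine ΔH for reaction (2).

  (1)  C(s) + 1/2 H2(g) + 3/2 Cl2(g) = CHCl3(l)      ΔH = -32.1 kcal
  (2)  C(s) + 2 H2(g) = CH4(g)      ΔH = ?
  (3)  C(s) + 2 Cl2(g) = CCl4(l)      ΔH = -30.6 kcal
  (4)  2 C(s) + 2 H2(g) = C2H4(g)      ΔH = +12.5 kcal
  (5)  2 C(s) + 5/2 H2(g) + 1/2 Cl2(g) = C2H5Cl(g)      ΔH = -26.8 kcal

ΔH = -17.9 kcal

(1) reversed and × 2 (CHCl3(l) must end up as a reactant; ×2 to match 2 CHCl3(l) in the target): (-2)·(-32.1) = +64.2 kcal
(2) reversed and × 3 (CH4(g) must end up as a reactant; ×3 to match 3 CH4(g) in the target): contributes −3·x
(3): not needed (CCl4(l) appears nowhere else).
(4) as written (C2H4(g) already on the product side): +12.5 kcal
(5) × 2 (×2 to match 2 C2H5Cl(g) in the target): (2)·(-26.8) = -53.6 kcal
+76.8 = (+64.2) + (+12.5) + (-53.6) − 3·x
x = (+76.8 − (+23.1)) / (-3) = -17.9 kcal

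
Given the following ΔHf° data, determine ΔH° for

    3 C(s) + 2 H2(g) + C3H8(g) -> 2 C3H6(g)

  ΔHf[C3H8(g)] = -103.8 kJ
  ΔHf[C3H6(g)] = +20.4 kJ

Products: 2·(+20.4) = +40.8
Reactants: 3·(+0.0) + 2·(+0.0) + 1·(-103.8) = -103.8
ΔH° = (+40.8) − (-103.8) = 144.6 kJ

ΔH° = 144.6 kJ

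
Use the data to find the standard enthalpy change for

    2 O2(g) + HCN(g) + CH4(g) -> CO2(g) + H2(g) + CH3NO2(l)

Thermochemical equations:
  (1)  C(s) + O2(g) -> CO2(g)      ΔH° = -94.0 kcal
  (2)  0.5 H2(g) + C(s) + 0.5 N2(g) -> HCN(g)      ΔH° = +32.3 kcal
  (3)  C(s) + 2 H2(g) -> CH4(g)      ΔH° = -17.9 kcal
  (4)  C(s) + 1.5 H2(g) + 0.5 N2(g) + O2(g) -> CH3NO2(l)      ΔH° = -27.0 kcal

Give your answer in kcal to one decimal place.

ΔH° = -135.4 kcal

(1) as written: -94.0 kcal
(2) reversed: -32.3 kcal
(3) reversed: +17.9 kcal
(4) as written: -27.0 kcal
ΔH° = (1)·(-94.0) + (-1)·(+32.3) + (-1)·(-17.9) + (1)·(-27.0) = -135.4 kcal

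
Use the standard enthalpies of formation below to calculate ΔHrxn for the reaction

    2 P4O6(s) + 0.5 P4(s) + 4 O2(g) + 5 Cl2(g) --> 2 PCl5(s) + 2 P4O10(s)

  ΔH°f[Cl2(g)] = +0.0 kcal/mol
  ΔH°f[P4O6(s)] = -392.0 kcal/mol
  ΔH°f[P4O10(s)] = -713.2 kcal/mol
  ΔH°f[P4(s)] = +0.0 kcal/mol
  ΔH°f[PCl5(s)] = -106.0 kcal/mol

ΔHrxn = -854.4 kcal/mol

Products: 2·(-106.0) + 2·(-713.2) = -1638.4
Reactants: 2·(-392.0) + 1/2·(+0.0) + 4·(+0.0) + 5·(+0.0) = -784.0
ΔHrxn = (-1638.4) − (-784.0) = -854.4 kcal/mol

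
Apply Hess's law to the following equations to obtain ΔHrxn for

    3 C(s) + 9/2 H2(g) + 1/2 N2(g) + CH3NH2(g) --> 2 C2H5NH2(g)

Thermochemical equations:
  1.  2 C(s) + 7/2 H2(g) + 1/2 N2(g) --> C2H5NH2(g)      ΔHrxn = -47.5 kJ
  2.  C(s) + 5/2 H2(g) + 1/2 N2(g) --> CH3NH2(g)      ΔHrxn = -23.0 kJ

eq. 1 × 2 (scale by 2 for the 2 C2H5NH2(g)): (2)·(-47.5) = -95.0 kJ
eq. 2 reversed (CH3NH2(g) must end up as a reactant): +23.0 kJ
By Hess's law, ΔHrxn = (2)·(-47.5) + (-1)·(-23.0) = -72.0 kJ

ΔHrxn = -72.0 kJ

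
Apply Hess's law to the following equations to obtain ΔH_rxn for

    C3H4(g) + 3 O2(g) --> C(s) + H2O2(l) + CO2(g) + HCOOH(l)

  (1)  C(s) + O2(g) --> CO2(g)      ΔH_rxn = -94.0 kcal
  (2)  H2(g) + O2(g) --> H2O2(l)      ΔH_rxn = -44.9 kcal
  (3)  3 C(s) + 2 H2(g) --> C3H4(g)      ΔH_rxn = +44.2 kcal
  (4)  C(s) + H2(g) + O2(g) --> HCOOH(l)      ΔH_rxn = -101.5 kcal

ΔH_rxn = -284.6 kcal

(1) as written (CO2(g) already on the product side): -94.0 kcal
(2) as written (H2O2(l) already on the product side): -44.9 kcal
(3) reversed (reverse to put C3H4(g) on the reactant side): -44.2 kcal
(4) as written (HCOOH(l) already on the product side): -101.5 kcal
Summing the manipulated equations, ΔH_rxn = (1)·(-94.0) + (1)·(-44.9) + (-1)·(+44.2) + (1)·(-101.5) = -284.6 kcal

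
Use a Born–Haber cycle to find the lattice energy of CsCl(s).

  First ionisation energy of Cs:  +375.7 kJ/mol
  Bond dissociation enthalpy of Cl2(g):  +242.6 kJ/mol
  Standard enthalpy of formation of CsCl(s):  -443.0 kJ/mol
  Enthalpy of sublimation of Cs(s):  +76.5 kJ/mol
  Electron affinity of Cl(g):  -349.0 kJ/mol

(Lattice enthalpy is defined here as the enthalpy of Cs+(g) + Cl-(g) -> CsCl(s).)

ΔHf° = 1·ΔHsub + 1·(ΣIE) + 1/2·D(Cl2) + 1·EA + U
-443.0 = 1·(+76.5) + 1·(+375.7) + 1/2·(+242.6) + 1·(-349.0) + U
U = -443.0 − (+224.5) = -667.5 kJ/mol

U = -667.5 kJ/mol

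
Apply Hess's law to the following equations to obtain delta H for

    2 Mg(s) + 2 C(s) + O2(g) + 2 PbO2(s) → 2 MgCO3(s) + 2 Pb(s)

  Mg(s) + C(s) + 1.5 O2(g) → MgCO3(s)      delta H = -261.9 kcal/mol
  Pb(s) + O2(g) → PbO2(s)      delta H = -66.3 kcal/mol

delta H = -391.2 kcal/mol

equation 1 × 2: (2)·(-261.9) = -523.8 kcal/mol
equation 2 reversed and × 2: (-2)·(-66.3) = +132.6 kcal/mol
By Hess's law, delta H = (2)·(-261.9) + (-2)·(-66.3) = -391.2 kcal/mol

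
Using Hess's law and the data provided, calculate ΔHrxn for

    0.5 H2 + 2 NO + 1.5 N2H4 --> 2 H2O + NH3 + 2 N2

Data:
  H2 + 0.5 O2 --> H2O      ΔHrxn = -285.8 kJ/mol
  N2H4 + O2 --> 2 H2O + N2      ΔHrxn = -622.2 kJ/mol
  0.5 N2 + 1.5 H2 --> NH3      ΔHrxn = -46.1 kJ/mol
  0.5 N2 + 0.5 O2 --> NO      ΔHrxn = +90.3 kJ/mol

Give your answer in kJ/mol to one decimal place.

ΔHrxn = -874.2 kJ/mol

equation 1 reversed: +285.8 kJ/mol
equation 2 × 3/2 (×3/2 to match 3/2 N2H4 in the target): (3/2)·(-622.2) = -933.3 kJ/mol
equation 3 as written (NH3 already on the product side): -46.1 kJ/mol
equation 4 reversed and × 2 (NO must end up as a reactant; scale by 2 for the 2 NO): (-2)·(+90.3) = -180.6 kJ/mol
ΔHrxn = (+285.8) + (-933.3) + (-46.1) + (-180.6) = -874.2 kJ/mol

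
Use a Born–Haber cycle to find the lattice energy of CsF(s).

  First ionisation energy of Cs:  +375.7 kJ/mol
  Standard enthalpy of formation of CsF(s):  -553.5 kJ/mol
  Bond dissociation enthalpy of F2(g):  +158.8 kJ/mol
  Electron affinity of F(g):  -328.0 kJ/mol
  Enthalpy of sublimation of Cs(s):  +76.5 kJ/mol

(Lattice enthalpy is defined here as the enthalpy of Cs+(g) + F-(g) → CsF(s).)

U = -757.1 kJ/mol

ΔHf° = 1·ΔHsub + 1·(ΣIE) + 1/2·D(F2) + 1·EA + U
-553.5 = 1·(+76.5) + 1·(+375.7) + 1/2·(+158.8) + 1·(-328.0) + U
U = -553.5 − (+203.6) = -757.1 kJ/mol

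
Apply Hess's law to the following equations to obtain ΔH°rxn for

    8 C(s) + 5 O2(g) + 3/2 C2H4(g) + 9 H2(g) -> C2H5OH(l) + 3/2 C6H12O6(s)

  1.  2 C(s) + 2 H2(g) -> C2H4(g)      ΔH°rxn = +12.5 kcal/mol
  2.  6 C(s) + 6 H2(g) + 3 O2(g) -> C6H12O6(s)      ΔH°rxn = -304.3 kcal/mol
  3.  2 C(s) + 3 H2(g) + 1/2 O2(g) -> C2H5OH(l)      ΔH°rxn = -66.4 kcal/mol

ΔH°rxn = -541.6 kcal/mol

eq. 1 reversed and × 3/2: (-3/2)·(+12.5) = -18.75 kcal/mol
eq. 2 × 3/2: (3/2)·(-304.3) = -456.45 kcal/mol
eq. 3 as written: -66.4 kcal/mol
ΔH°rxn = (-18.75) + (-456.45) + (-66.4) = -541.6 kcal/mol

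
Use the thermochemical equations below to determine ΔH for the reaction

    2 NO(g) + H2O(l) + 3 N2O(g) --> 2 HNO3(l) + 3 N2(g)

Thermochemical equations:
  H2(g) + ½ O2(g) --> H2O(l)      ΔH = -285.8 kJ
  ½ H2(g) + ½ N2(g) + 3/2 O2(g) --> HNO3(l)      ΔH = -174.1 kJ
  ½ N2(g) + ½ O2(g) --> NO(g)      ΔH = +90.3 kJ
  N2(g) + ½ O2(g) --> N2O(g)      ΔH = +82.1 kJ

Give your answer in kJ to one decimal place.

ΔH = -489.3 kJ

equation 1 reversed: +285.8 kJ
equation 2 × 2: (2)·(-174.1) = -348.2 kJ
equation 3 reversed and × 2: (-2)·(+90.3) = -180.6 kJ
equation 4 reversed and × 3: (-3)·(+82.1) = -246.3 kJ
ΔH = (+285.8) + (-348.2) + (-180.6) + (-246.3) = -489.3 kJ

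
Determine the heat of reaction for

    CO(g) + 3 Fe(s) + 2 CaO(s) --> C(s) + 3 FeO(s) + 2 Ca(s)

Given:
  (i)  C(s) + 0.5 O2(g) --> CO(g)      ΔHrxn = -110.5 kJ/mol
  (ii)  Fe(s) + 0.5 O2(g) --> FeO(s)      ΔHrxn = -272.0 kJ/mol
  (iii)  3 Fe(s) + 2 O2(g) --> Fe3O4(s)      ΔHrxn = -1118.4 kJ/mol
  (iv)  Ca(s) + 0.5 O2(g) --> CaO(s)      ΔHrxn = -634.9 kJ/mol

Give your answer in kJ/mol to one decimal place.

ΔHrxn = 564.3 kJ/mol

(i) reversed (reverse to put CO(g) on the reactant side): +110.5 kJ/mol
(ii) × 3 (×3 to match 3 FeO(s) in the target): (3)·(-272.0) = -816.0 kJ/mol
(iii): not needed (Fe3O4(s) appears nowhere else).
(iv) reversed and × 2 (reverse to put CaO(s) on the reactant side; scale by 2 for the 2 CaO(s)): (-2)·(-634.9) = +1269.8 kJ/mol
ΔHrxn = (-1)·(-110.5) + (3)·(-272.0) + (-2)·(-634.9) = 564.3 kJ/mol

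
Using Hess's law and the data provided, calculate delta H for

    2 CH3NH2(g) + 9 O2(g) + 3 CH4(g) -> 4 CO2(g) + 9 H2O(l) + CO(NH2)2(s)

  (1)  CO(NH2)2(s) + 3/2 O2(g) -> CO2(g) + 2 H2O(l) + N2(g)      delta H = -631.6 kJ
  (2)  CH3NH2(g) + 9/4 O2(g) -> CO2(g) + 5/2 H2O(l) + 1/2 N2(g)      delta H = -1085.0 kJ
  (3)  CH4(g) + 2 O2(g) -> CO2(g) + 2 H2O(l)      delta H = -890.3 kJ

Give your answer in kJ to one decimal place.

delta H = -4209.3 kJ

(1) reversed (CO(NH2)2(s) must end up as a product): +631.6 kJ
(2) × 2 (×2 to match 2 CH3NH2(g) in the target): (2)·(-1085.0) = -2170.0 kJ
(3) × 3 (×3 to match 3 CH4(g) in the target): (3)·(-890.3) = -2670.9 kJ
By Hess's law, delta H = (-1)·(-631.6) + (2)·(-1085.0) + (3)·(-890.3) = -4209.3 kJ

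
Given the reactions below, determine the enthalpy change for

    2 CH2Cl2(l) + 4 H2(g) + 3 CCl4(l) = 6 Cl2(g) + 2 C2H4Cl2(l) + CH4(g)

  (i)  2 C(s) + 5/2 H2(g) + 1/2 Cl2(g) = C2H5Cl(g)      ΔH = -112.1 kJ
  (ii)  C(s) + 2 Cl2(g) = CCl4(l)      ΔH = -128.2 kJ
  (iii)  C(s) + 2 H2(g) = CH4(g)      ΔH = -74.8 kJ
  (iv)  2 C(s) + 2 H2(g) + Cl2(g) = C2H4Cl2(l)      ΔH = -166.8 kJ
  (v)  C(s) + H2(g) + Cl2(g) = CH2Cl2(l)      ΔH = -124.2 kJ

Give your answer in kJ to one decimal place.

ΔH = 224.6 kJ

(i): not needed (C2H5Cl(g) appears nowhere else).
(ii) reversed and × 3 (CCl4(l) must end up as a reactant; scale by 3 for the 3 CCl4(l)): (-3)·(-128.2) = +384.6 kJ
(iii) as written (CH4(g) already on the product side): -74.8 kJ
(iv) × 2 (×2 to match 2 C2H4Cl2(l) in the target): (2)·(-166.8) = -333.6 kJ
(v) reversed and × 2 (reverse to put CH2Cl2(l) on the reactant side; ×2 to match 2 CH2Cl2(l) in the target): (-2)·(-124.2) = +248.4 kJ
Summing the manipulated equations, ΔH = (+384.6) + (-74.8) + (-333.6) + (+248.4) = 224.6 kJ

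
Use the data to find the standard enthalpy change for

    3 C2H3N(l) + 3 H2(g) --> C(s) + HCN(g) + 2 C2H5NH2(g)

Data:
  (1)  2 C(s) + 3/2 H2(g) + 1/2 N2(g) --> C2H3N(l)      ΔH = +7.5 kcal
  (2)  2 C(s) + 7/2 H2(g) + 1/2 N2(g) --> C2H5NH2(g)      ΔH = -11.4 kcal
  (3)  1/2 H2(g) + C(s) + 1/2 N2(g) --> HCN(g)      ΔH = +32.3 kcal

ΔH = -13.0 kcal

(1) reversed and × 3: (-3)·(+7.5) = -22.5 kcal
(2) × 2: (2)·(-11.4) = -22.8 kcal
(3) as written: +32.3 kcal
Summing the manipulated equations, ΔH = (-3)·(+7.5) + (2)·(-11.4) + (1)·(+32.3) = -13.0 kcal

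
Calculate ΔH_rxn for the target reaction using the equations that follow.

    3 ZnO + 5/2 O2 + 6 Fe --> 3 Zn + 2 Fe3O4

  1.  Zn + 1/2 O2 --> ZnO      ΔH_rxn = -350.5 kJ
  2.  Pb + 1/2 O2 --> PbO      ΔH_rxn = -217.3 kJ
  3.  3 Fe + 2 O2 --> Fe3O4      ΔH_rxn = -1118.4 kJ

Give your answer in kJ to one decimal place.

ΔH_rxn = -1185.3 kJ

eq. 1 reversed and × 3 (reverse to put ZnO on the reactant side; ×3 to match 3 ZnO in the target): (-3)·(-350.5) = +1051.5 kJ
eq. 2: not needed (PbO appears nowhere else).
eq. 3 × 2 (×2 to match 2 Fe3O4 in the target): (2)·(-1118.4) = -2236.8 kJ
Summing the manipulated equations, ΔH_rxn = (+1051.5) + (-2236.8) = -1185.3 kJ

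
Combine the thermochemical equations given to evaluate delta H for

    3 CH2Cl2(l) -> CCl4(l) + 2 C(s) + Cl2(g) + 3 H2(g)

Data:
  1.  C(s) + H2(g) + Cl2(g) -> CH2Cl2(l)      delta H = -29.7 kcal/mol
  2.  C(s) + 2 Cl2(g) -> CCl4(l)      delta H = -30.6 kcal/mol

delta H = 58.5 kcal/mol

eq. 1 reversed and × 3 (reverse to put CH2Cl2(l) on the reactant side; ×3 to match 3 CH2Cl2(l) in the target): (-3)·(-29.7) = +89.1 kcal/mol
eq. 2 as written (CCl4(l) already on the product side): -30.6 kcal/mol
delta H = (-3)·(-29.7) + (1)·(-30.6) = 58.5 kcal/mol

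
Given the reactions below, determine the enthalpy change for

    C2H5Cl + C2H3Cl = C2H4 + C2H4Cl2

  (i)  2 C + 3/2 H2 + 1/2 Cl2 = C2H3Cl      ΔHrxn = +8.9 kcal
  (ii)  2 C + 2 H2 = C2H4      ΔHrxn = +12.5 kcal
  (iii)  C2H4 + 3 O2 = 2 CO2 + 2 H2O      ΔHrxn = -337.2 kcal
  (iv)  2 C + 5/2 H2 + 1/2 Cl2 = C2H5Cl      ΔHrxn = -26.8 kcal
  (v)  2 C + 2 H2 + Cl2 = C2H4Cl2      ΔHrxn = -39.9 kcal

ΔHrxn = -9.5 kcal

(i) reversed (reverse to put C2H3Cl on the reactant side): -8.9 kcal
(ii) as written: +12.5 kcal
(iii): not needed (O2 appears nowhere else).
(iv) reversed (C2H5Cl must end up as a reactant): +26.8 kcal
(v) as written (C2H4Cl2 already on the product side): -39.9 kcal
By Hess's law, ΔHrxn = (-1)·(+8.9) + (1)·(+12.5) + (-1)·(-26.8) + (1)·(-39.9) = -9.5 kcal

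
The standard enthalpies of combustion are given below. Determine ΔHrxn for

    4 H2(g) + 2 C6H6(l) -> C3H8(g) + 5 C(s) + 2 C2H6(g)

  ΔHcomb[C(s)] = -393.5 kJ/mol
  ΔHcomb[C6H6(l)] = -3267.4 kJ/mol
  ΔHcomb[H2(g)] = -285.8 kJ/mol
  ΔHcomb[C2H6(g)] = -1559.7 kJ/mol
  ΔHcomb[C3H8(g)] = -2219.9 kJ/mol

With combustion enthalpies, reactants minus products:
= [4·(-285.8) + 2·(-3267.4)] − [1·(-2219.9) + 5·(-393.5) + 2·(-1559.7)]
= -371.2 kJ/mol

ΔHrxn = -371.2 kJ/mol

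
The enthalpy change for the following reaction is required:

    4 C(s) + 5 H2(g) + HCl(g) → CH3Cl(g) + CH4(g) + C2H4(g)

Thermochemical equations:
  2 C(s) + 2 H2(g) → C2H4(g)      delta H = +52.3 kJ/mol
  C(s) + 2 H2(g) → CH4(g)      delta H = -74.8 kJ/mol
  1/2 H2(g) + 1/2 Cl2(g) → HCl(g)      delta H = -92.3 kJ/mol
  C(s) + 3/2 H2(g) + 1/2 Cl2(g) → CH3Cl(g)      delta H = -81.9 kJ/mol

delta H = -12.1 kJ/mol

equation 1 as written: +52.3 kJ/mol
equation 2 as written: -74.8 kJ/mol
equation 3 reversed: +92.3 kJ/mol
equation 4 as written: -81.9 kJ/mol
Combining the equations, delta H = (+52.3) + (-74.8) + (+92.3) + (-81.9) = -12.1 kJ/mol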